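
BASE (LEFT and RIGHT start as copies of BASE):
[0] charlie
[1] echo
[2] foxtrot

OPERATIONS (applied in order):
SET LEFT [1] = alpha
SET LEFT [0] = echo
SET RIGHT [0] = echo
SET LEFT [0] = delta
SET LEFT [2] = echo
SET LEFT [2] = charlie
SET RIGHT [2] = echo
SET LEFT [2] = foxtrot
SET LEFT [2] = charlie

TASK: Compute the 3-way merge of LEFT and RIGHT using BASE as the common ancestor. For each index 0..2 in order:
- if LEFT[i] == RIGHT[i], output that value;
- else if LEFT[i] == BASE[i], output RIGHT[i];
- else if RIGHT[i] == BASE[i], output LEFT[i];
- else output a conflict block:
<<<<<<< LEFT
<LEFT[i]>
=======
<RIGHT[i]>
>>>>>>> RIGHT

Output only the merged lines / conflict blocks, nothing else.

Final LEFT:  [delta, alpha, charlie]
Final RIGHT: [echo, echo, echo]
i=0: BASE=charlie L=delta R=echo all differ -> CONFLICT
i=1: L=alpha, R=echo=BASE -> take LEFT -> alpha
i=2: BASE=foxtrot L=charlie R=echo all differ -> CONFLICT

Answer: <<<<<<< LEFT
delta
=======
echo
>>>>>>> RIGHT
alpha
<<<<<<< LEFT
charlie
=======
echo
>>>>>>> RIGHT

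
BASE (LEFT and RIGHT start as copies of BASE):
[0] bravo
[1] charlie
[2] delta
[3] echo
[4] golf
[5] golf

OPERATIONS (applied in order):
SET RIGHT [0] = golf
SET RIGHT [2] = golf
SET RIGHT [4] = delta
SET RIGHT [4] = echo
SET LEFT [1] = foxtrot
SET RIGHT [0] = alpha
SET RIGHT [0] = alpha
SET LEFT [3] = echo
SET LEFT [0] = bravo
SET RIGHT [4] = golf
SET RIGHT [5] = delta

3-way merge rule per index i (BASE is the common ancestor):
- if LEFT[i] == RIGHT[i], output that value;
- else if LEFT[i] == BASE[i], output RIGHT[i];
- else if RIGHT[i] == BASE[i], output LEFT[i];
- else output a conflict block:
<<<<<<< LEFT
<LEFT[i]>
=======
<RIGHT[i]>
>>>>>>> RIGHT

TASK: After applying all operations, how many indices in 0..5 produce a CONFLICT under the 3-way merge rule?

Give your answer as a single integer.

Final LEFT:  [bravo, foxtrot, delta, echo, golf, golf]
Final RIGHT: [alpha, charlie, golf, echo, golf, delta]
i=0: L=bravo=BASE, R=alpha -> take RIGHT -> alpha
i=1: L=foxtrot, R=charlie=BASE -> take LEFT -> foxtrot
i=2: L=delta=BASE, R=golf -> take RIGHT -> golf
i=3: L=echo R=echo -> agree -> echo
i=4: L=golf R=golf -> agree -> golf
i=5: L=golf=BASE, R=delta -> take RIGHT -> delta
Conflict count: 0

Answer: 0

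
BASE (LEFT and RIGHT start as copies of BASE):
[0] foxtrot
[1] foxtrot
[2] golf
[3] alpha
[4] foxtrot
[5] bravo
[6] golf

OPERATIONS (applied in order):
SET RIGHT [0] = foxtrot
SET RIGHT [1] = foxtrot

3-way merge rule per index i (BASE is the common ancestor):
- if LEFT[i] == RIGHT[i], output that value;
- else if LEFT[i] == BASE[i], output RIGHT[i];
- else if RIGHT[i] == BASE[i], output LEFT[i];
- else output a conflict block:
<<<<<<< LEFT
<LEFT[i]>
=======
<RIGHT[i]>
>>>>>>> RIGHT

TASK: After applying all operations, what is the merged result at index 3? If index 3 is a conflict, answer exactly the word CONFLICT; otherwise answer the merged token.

Final LEFT:  [foxtrot, foxtrot, golf, alpha, foxtrot, bravo, golf]
Final RIGHT: [foxtrot, foxtrot, golf, alpha, foxtrot, bravo, golf]
i=0: L=foxtrot R=foxtrot -> agree -> foxtrot
i=1: L=foxtrot R=foxtrot -> agree -> foxtrot
i=2: L=golf R=golf -> agree -> golf
i=3: L=alpha R=alpha -> agree -> alpha
i=4: L=foxtrot R=foxtrot -> agree -> foxtrot
i=5: L=bravo R=bravo -> agree -> bravo
i=6: L=golf R=golf -> agree -> golf
Index 3 -> alpha

Answer: alpha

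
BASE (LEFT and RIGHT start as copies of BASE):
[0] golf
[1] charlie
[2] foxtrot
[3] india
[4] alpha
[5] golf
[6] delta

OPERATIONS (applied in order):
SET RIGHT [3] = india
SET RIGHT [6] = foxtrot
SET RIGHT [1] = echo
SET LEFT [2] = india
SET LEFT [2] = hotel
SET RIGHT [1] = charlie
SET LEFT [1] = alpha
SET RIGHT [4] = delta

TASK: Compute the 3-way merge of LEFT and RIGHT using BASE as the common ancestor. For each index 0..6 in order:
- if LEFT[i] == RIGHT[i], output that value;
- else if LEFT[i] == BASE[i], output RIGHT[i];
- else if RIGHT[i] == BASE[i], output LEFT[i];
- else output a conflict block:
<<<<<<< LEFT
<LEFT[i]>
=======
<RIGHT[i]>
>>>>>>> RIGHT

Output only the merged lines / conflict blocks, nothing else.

Answer: golf
alpha
hotel
india
delta
golf
foxtrot

Derivation:
Final LEFT:  [golf, alpha, hotel, india, alpha, golf, delta]
Final RIGHT: [golf, charlie, foxtrot, india, delta, golf, foxtrot]
i=0: L=golf R=golf -> agree -> golf
i=1: L=alpha, R=charlie=BASE -> take LEFT -> alpha
i=2: L=hotel, R=foxtrot=BASE -> take LEFT -> hotel
i=3: L=india R=india -> agree -> india
i=4: L=alpha=BASE, R=delta -> take RIGHT -> delta
i=5: L=golf R=golf -> agree -> golf
i=6: L=delta=BASE, R=foxtrot -> take RIGHT -> foxtrot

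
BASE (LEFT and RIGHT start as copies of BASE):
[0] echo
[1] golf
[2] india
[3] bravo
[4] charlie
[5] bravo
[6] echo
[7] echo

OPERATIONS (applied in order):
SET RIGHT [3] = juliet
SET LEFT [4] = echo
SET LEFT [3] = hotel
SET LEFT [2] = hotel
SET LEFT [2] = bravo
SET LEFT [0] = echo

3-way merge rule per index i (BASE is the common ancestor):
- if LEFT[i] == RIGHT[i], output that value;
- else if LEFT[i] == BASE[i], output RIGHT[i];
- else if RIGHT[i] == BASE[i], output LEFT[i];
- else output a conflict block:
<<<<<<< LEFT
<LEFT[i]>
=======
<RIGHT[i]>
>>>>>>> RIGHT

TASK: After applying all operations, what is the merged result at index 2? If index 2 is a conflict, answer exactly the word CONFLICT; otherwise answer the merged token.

Final LEFT:  [echo, golf, bravo, hotel, echo, bravo, echo, echo]
Final RIGHT: [echo, golf, india, juliet, charlie, bravo, echo, echo]
i=0: L=echo R=echo -> agree -> echo
i=1: L=golf R=golf -> agree -> golf
i=2: L=bravo, R=india=BASE -> take LEFT -> bravo
i=3: BASE=bravo L=hotel R=juliet all differ -> CONFLICT
i=4: L=echo, R=charlie=BASE -> take LEFT -> echo
i=5: L=bravo R=bravo -> agree -> bravo
i=6: L=echo R=echo -> agree -> echo
i=7: L=echo R=echo -> agree -> echo
Index 2 -> bravo

Answer: bravo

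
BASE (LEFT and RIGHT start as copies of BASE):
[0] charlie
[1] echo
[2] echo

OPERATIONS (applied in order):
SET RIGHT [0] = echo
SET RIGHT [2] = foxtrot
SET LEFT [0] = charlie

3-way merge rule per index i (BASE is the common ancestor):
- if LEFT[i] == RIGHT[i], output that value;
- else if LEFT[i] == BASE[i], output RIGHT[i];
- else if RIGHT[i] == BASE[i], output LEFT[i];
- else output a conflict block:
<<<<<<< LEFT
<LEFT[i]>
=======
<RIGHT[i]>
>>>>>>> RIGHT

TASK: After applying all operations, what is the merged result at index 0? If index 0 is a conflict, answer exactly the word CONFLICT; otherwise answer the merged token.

Answer: echo

Derivation:
Final LEFT:  [charlie, echo, echo]
Final RIGHT: [echo, echo, foxtrot]
i=0: L=charlie=BASE, R=echo -> take RIGHT -> echo
i=1: L=echo R=echo -> agree -> echo
i=2: L=echo=BASE, R=foxtrot -> take RIGHT -> foxtrot
Index 0 -> echo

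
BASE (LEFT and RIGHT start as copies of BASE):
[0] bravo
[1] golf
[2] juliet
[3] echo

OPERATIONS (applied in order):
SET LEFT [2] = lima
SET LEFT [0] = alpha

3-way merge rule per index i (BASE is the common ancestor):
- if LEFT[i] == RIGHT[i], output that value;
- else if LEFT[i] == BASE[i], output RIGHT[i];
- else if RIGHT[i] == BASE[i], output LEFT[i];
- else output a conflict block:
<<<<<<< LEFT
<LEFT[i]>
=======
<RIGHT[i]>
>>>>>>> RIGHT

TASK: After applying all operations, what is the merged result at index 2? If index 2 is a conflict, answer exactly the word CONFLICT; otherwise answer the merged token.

Final LEFT:  [alpha, golf, lima, echo]
Final RIGHT: [bravo, golf, juliet, echo]
i=0: L=alpha, R=bravo=BASE -> take LEFT -> alpha
i=1: L=golf R=golf -> agree -> golf
i=2: L=lima, R=juliet=BASE -> take LEFT -> lima
i=3: L=echo R=echo -> agree -> echo
Index 2 -> lima

Answer: lima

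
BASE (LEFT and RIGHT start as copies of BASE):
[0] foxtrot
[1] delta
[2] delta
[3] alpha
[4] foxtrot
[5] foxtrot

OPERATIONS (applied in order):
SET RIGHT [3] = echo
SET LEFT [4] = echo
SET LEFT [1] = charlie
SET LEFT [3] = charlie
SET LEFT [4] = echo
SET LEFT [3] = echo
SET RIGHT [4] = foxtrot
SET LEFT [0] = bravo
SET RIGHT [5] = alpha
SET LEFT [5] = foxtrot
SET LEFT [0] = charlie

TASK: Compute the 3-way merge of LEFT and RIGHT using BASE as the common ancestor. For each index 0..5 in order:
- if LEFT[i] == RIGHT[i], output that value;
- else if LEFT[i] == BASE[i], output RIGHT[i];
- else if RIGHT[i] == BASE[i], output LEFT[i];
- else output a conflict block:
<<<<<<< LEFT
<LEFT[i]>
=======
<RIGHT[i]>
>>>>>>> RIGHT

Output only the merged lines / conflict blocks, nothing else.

Final LEFT:  [charlie, charlie, delta, echo, echo, foxtrot]
Final RIGHT: [foxtrot, delta, delta, echo, foxtrot, alpha]
i=0: L=charlie, R=foxtrot=BASE -> take LEFT -> charlie
i=1: L=charlie, R=delta=BASE -> take LEFT -> charlie
i=2: L=delta R=delta -> agree -> delta
i=3: L=echo R=echo -> agree -> echo
i=4: L=echo, R=foxtrot=BASE -> take LEFT -> echo
i=5: L=foxtrot=BASE, R=alpha -> take RIGHT -> alpha

Answer: charlie
charlie
delta
echo
echo
alpha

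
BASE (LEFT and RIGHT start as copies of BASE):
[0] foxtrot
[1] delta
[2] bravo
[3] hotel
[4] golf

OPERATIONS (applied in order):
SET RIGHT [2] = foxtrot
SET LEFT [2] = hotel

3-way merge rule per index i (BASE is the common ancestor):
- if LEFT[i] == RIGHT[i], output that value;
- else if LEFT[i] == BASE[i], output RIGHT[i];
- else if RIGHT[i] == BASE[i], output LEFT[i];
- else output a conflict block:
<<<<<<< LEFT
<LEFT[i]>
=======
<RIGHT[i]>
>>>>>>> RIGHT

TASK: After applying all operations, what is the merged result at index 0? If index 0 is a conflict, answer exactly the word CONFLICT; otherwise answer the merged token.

Final LEFT:  [foxtrot, delta, hotel, hotel, golf]
Final RIGHT: [foxtrot, delta, foxtrot, hotel, golf]
i=0: L=foxtrot R=foxtrot -> agree -> foxtrot
i=1: L=delta R=delta -> agree -> delta
i=2: BASE=bravo L=hotel R=foxtrot all differ -> CONFLICT
i=3: L=hotel R=hotel -> agree -> hotel
i=4: L=golf R=golf -> agree -> golf
Index 0 -> foxtrot

Answer: foxtrot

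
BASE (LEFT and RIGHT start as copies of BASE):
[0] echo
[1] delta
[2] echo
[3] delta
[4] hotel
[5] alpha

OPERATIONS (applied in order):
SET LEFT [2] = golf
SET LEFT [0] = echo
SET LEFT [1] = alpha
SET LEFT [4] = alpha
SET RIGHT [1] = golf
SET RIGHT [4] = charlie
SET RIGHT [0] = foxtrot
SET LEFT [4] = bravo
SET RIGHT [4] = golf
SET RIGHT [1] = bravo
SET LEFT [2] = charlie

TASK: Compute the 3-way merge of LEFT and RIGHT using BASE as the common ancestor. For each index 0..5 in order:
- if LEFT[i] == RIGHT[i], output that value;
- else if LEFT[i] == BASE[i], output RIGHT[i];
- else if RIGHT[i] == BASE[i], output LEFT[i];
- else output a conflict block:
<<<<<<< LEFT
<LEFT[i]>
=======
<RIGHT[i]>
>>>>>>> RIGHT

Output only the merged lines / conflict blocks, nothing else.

Answer: foxtrot
<<<<<<< LEFT
alpha
=======
bravo
>>>>>>> RIGHT
charlie
delta
<<<<<<< LEFT
bravo
=======
golf
>>>>>>> RIGHT
alpha

Derivation:
Final LEFT:  [echo, alpha, charlie, delta, bravo, alpha]
Final RIGHT: [foxtrot, bravo, echo, delta, golf, alpha]
i=0: L=echo=BASE, R=foxtrot -> take RIGHT -> foxtrot
i=1: BASE=delta L=alpha R=bravo all differ -> CONFLICT
i=2: L=charlie, R=echo=BASE -> take LEFT -> charlie
i=3: L=delta R=delta -> agree -> delta
i=4: BASE=hotel L=bravo R=golf all differ -> CONFLICT
i=5: L=alpha R=alpha -> agree -> alpha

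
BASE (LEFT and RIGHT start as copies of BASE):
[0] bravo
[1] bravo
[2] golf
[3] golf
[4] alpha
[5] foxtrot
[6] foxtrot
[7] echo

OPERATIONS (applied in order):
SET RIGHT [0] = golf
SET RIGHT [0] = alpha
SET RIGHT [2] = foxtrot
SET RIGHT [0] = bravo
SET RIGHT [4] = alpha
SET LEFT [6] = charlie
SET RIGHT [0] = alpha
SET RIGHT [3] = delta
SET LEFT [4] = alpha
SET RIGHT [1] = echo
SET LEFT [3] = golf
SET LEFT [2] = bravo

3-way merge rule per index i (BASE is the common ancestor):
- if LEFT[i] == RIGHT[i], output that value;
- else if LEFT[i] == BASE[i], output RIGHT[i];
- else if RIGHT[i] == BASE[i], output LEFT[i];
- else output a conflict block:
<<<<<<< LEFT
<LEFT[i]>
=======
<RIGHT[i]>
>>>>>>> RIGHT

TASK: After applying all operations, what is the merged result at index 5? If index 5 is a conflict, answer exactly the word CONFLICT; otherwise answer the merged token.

Final LEFT:  [bravo, bravo, bravo, golf, alpha, foxtrot, charlie, echo]
Final RIGHT: [alpha, echo, foxtrot, delta, alpha, foxtrot, foxtrot, echo]
i=0: L=bravo=BASE, R=alpha -> take RIGHT -> alpha
i=1: L=bravo=BASE, R=echo -> take RIGHT -> echo
i=2: BASE=golf L=bravo R=foxtrot all differ -> CONFLICT
i=3: L=golf=BASE, R=delta -> take RIGHT -> delta
i=4: L=alpha R=alpha -> agree -> alpha
i=5: L=foxtrot R=foxtrot -> agree -> foxtrot
i=6: L=charlie, R=foxtrot=BASE -> take LEFT -> charlie
i=7: L=echo R=echo -> agree -> echo
Index 5 -> foxtrot

Answer: foxtrot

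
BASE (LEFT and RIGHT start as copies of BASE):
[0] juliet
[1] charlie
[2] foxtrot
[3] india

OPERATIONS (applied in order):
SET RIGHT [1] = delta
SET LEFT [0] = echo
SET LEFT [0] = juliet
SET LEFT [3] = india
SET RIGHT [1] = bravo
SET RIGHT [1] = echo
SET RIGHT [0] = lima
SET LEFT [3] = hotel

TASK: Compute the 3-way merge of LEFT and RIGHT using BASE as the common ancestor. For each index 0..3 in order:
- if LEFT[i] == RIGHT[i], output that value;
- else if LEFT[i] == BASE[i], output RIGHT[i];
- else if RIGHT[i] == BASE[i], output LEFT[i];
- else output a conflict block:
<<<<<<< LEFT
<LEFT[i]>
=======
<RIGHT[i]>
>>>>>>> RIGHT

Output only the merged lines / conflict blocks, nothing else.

Answer: lima
echo
foxtrot
hotel

Derivation:
Final LEFT:  [juliet, charlie, foxtrot, hotel]
Final RIGHT: [lima, echo, foxtrot, india]
i=0: L=juliet=BASE, R=lima -> take RIGHT -> lima
i=1: L=charlie=BASE, R=echo -> take RIGHT -> echo
i=2: L=foxtrot R=foxtrot -> agree -> foxtrot
i=3: L=hotel, R=india=BASE -> take LEFT -> hotel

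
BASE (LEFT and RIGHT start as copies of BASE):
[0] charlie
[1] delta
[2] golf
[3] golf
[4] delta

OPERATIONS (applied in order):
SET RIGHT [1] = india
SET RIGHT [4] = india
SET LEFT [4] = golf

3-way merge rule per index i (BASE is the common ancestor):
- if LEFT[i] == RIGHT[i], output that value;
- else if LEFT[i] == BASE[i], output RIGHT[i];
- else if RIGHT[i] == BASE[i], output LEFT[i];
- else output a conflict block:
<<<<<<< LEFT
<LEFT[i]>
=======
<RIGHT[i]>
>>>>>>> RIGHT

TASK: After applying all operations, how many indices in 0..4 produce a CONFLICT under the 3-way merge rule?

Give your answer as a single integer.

Answer: 1

Derivation:
Final LEFT:  [charlie, delta, golf, golf, golf]
Final RIGHT: [charlie, india, golf, golf, india]
i=0: L=charlie R=charlie -> agree -> charlie
i=1: L=delta=BASE, R=india -> take RIGHT -> india
i=2: L=golf R=golf -> agree -> golf
i=3: L=golf R=golf -> agree -> golf
i=4: BASE=delta L=golf R=india all differ -> CONFLICT
Conflict count: 1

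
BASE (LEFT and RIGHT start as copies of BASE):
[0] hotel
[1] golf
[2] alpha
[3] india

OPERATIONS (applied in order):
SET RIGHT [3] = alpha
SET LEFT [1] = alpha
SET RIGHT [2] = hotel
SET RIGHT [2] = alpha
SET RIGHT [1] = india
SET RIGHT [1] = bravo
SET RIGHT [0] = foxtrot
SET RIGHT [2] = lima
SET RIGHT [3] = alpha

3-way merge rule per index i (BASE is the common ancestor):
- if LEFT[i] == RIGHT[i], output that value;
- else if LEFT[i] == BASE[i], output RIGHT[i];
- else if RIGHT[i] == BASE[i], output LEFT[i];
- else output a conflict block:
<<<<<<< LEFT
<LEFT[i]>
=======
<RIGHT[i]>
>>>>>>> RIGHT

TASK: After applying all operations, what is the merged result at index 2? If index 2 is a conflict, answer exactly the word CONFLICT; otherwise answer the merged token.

Answer: lima

Derivation:
Final LEFT:  [hotel, alpha, alpha, india]
Final RIGHT: [foxtrot, bravo, lima, alpha]
i=0: L=hotel=BASE, R=foxtrot -> take RIGHT -> foxtrot
i=1: BASE=golf L=alpha R=bravo all differ -> CONFLICT
i=2: L=alpha=BASE, R=lima -> take RIGHT -> lima
i=3: L=india=BASE, R=alpha -> take RIGHT -> alpha
Index 2 -> lima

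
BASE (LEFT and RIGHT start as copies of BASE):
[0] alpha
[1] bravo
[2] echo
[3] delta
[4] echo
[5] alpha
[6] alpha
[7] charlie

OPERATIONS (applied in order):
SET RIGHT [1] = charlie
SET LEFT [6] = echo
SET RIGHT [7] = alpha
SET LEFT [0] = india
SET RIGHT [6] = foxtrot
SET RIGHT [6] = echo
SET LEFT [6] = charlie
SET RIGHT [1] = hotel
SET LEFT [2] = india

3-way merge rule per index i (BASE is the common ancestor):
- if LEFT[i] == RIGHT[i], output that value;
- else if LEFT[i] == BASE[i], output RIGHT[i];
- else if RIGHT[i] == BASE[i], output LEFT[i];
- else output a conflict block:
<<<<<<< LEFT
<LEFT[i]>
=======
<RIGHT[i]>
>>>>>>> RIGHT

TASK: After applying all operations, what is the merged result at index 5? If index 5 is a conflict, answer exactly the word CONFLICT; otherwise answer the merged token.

Final LEFT:  [india, bravo, india, delta, echo, alpha, charlie, charlie]
Final RIGHT: [alpha, hotel, echo, delta, echo, alpha, echo, alpha]
i=0: L=india, R=alpha=BASE -> take LEFT -> india
i=1: L=bravo=BASE, R=hotel -> take RIGHT -> hotel
i=2: L=india, R=echo=BASE -> take LEFT -> india
i=3: L=delta R=delta -> agree -> delta
i=4: L=echo R=echo -> agree -> echo
i=5: L=alpha R=alpha -> agree -> alpha
i=6: BASE=alpha L=charlie R=echo all differ -> CONFLICT
i=7: L=charlie=BASE, R=alpha -> take RIGHT -> alpha
Index 5 -> alpha

Answer: alpha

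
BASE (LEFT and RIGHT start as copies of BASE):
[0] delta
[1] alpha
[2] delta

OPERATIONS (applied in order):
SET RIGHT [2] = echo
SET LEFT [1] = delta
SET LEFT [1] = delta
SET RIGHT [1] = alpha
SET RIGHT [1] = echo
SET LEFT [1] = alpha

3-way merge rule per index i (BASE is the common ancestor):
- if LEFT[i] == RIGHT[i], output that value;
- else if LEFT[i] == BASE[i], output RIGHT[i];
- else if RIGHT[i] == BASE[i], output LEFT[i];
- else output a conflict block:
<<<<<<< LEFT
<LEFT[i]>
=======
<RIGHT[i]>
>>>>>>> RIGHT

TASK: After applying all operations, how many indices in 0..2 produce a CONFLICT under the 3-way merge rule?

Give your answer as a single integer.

Final LEFT:  [delta, alpha, delta]
Final RIGHT: [delta, echo, echo]
i=0: L=delta R=delta -> agree -> delta
i=1: L=alpha=BASE, R=echo -> take RIGHT -> echo
i=2: L=delta=BASE, R=echo -> take RIGHT -> echo
Conflict count: 0

Answer: 0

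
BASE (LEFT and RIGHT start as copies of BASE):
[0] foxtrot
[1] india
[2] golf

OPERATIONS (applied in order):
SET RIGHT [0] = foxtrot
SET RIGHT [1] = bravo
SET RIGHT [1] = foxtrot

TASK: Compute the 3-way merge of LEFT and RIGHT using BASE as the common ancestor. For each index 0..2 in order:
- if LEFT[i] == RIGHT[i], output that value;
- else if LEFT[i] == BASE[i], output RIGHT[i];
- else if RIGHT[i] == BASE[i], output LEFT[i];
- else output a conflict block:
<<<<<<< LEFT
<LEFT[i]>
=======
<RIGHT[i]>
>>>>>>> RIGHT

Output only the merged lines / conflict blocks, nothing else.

Final LEFT:  [foxtrot, india, golf]
Final RIGHT: [foxtrot, foxtrot, golf]
i=0: L=foxtrot R=foxtrot -> agree -> foxtrot
i=1: L=india=BASE, R=foxtrot -> take RIGHT -> foxtrot
i=2: L=golf R=golf -> agree -> golf

Answer: foxtrot
foxtrot
golf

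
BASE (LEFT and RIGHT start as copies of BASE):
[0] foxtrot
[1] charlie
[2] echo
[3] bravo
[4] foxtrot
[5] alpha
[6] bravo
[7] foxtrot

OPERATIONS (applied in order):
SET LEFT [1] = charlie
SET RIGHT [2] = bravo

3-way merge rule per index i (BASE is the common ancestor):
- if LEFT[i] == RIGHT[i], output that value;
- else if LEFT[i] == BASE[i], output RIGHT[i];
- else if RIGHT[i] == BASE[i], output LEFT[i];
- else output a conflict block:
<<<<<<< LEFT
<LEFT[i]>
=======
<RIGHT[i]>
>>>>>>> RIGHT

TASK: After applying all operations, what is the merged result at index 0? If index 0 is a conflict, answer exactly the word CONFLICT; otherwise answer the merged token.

Answer: foxtrot

Derivation:
Final LEFT:  [foxtrot, charlie, echo, bravo, foxtrot, alpha, bravo, foxtrot]
Final RIGHT: [foxtrot, charlie, bravo, bravo, foxtrot, alpha, bravo, foxtrot]
i=0: L=foxtrot R=foxtrot -> agree -> foxtrot
i=1: L=charlie R=charlie -> agree -> charlie
i=2: L=echo=BASE, R=bravo -> take RIGHT -> bravo
i=3: L=bravo R=bravo -> agree -> bravo
i=4: L=foxtrot R=foxtrot -> agree -> foxtrot
i=5: L=alpha R=alpha -> agree -> alpha
i=6: L=bravo R=bravo -> agree -> bravo
i=7: L=foxtrot R=foxtrot -> agree -> foxtrot
Index 0 -> foxtrot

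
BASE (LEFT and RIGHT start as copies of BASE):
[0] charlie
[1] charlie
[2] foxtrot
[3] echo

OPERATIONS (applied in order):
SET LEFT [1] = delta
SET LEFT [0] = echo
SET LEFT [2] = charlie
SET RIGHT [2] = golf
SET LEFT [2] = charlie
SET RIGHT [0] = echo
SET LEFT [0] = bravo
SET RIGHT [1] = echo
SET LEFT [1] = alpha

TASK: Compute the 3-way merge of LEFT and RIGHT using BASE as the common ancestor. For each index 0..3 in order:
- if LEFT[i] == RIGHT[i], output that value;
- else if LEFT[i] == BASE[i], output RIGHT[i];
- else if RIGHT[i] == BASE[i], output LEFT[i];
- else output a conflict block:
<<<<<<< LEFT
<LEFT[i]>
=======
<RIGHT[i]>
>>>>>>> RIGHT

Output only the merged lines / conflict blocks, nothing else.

Final LEFT:  [bravo, alpha, charlie, echo]
Final RIGHT: [echo, echo, golf, echo]
i=0: BASE=charlie L=bravo R=echo all differ -> CONFLICT
i=1: BASE=charlie L=alpha R=echo all differ -> CONFLICT
i=2: BASE=foxtrot L=charlie R=golf all differ -> CONFLICT
i=3: L=echo R=echo -> agree -> echo

Answer: <<<<<<< LEFT
bravo
=======
echo
>>>>>>> RIGHT
<<<<<<< LEFT
alpha
=======
echo
>>>>>>> RIGHT
<<<<<<< LEFT
charlie
=======
golf
>>>>>>> RIGHT
echo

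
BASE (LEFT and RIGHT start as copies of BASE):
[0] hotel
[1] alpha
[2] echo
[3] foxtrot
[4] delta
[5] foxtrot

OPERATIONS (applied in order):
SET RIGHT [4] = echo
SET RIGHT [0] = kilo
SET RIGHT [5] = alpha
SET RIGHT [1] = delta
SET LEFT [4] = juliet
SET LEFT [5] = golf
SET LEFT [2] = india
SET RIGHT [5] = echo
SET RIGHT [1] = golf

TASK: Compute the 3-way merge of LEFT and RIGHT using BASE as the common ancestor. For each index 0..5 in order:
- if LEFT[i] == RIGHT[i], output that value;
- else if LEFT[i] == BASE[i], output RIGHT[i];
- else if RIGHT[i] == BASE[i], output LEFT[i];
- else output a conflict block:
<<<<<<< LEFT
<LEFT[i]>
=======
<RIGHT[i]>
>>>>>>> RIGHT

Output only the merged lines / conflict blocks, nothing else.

Answer: kilo
golf
india
foxtrot
<<<<<<< LEFT
juliet
=======
echo
>>>>>>> RIGHT
<<<<<<< LEFT
golf
=======
echo
>>>>>>> RIGHT

Derivation:
Final LEFT:  [hotel, alpha, india, foxtrot, juliet, golf]
Final RIGHT: [kilo, golf, echo, foxtrot, echo, echo]
i=0: L=hotel=BASE, R=kilo -> take RIGHT -> kilo
i=1: L=alpha=BASE, R=golf -> take RIGHT -> golf
i=2: L=india, R=echo=BASE -> take LEFT -> india
i=3: L=foxtrot R=foxtrot -> agree -> foxtrot
i=4: BASE=delta L=juliet R=echo all differ -> CONFLICT
i=5: BASE=foxtrot L=golf R=echo all differ -> CONFLICT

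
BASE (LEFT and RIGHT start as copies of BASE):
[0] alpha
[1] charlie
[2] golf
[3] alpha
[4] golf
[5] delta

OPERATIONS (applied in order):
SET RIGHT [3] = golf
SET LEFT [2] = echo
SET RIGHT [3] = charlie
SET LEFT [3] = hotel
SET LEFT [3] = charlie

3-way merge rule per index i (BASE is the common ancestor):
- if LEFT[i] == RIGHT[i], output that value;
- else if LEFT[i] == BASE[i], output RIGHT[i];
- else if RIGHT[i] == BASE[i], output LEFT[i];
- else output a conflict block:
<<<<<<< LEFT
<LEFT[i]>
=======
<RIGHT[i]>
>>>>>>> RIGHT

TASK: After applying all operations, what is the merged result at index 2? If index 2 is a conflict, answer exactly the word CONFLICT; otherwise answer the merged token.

Final LEFT:  [alpha, charlie, echo, charlie, golf, delta]
Final RIGHT: [alpha, charlie, golf, charlie, golf, delta]
i=0: L=alpha R=alpha -> agree -> alpha
i=1: L=charlie R=charlie -> agree -> charlie
i=2: L=echo, R=golf=BASE -> take LEFT -> echo
i=3: L=charlie R=charlie -> agree -> charlie
i=4: L=golf R=golf -> agree -> golf
i=5: L=delta R=delta -> agree -> delta
Index 2 -> echo

Answer: echo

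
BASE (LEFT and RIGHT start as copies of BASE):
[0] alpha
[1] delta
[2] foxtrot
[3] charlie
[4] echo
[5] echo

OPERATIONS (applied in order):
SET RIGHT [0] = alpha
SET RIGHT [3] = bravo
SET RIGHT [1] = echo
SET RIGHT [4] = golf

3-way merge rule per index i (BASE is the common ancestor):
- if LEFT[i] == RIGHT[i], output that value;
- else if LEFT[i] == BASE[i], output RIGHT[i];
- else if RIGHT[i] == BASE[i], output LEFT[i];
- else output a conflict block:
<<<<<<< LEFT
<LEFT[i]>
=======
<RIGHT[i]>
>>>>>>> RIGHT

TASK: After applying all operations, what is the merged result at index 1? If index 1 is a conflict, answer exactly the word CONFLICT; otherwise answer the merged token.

Final LEFT:  [alpha, delta, foxtrot, charlie, echo, echo]
Final RIGHT: [alpha, echo, foxtrot, bravo, golf, echo]
i=0: L=alpha R=alpha -> agree -> alpha
i=1: L=delta=BASE, R=echo -> take RIGHT -> echo
i=2: L=foxtrot R=foxtrot -> agree -> foxtrot
i=3: L=charlie=BASE, R=bravo -> take RIGHT -> bravo
i=4: L=echo=BASE, R=golf -> take RIGHT -> golf
i=5: L=echo R=echo -> agree -> echo
Index 1 -> echo

Answer: echo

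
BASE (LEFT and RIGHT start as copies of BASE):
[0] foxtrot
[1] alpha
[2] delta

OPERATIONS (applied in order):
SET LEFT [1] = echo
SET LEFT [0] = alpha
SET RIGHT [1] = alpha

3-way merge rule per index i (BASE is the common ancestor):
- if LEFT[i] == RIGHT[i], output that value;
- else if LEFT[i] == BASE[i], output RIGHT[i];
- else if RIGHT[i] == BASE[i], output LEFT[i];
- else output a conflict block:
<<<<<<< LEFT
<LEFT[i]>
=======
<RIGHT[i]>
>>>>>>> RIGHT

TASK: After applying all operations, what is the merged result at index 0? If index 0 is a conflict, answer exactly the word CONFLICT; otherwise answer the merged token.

Final LEFT:  [alpha, echo, delta]
Final RIGHT: [foxtrot, alpha, delta]
i=0: L=alpha, R=foxtrot=BASE -> take LEFT -> alpha
i=1: L=echo, R=alpha=BASE -> take LEFT -> echo
i=2: L=delta R=delta -> agree -> delta
Index 0 -> alpha

Answer: alpha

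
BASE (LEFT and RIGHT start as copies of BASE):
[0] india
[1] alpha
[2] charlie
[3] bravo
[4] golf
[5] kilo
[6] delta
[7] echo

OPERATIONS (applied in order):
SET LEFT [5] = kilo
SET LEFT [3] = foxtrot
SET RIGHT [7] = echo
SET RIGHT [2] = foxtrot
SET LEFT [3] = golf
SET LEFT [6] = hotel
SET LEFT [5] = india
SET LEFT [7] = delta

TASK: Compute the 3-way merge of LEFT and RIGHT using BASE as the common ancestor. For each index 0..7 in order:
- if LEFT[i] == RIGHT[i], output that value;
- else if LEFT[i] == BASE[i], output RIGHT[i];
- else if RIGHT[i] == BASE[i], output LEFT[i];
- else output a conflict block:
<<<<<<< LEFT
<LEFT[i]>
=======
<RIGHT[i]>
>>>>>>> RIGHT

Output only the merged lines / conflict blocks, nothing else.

Final LEFT:  [india, alpha, charlie, golf, golf, india, hotel, delta]
Final RIGHT: [india, alpha, foxtrot, bravo, golf, kilo, delta, echo]
i=0: L=india R=india -> agree -> india
i=1: L=alpha R=alpha -> agree -> alpha
i=2: L=charlie=BASE, R=foxtrot -> take RIGHT -> foxtrot
i=3: L=golf, R=bravo=BASE -> take LEFT -> golf
i=4: L=golf R=golf -> agree -> golf
i=5: L=india, R=kilo=BASE -> take LEFT -> india
i=6: L=hotel, R=delta=BASE -> take LEFT -> hotel
i=7: L=delta, R=echo=BASE -> take LEFT -> delta

Answer: india
alpha
foxtrot
golf
golf
india
hotel
delta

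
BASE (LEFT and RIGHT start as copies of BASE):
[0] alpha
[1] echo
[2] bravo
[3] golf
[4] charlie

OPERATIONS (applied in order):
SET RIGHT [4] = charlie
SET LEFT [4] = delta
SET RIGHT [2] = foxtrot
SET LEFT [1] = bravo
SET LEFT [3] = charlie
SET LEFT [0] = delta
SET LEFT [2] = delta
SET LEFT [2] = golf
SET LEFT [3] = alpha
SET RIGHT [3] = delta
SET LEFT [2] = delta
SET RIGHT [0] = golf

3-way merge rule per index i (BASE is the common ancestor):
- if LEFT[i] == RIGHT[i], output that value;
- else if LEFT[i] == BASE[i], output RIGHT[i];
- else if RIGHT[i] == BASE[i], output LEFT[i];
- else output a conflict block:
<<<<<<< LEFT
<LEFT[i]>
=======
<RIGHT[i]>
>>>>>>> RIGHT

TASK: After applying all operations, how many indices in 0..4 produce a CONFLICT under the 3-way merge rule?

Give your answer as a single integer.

Final LEFT:  [delta, bravo, delta, alpha, delta]
Final RIGHT: [golf, echo, foxtrot, delta, charlie]
i=0: BASE=alpha L=delta R=golf all differ -> CONFLICT
i=1: L=bravo, R=echo=BASE -> take LEFT -> bravo
i=2: BASE=bravo L=delta R=foxtrot all differ -> CONFLICT
i=3: BASE=golf L=alpha R=delta all differ -> CONFLICT
i=4: L=delta, R=charlie=BASE -> take LEFT -> delta
Conflict count: 3

Answer: 3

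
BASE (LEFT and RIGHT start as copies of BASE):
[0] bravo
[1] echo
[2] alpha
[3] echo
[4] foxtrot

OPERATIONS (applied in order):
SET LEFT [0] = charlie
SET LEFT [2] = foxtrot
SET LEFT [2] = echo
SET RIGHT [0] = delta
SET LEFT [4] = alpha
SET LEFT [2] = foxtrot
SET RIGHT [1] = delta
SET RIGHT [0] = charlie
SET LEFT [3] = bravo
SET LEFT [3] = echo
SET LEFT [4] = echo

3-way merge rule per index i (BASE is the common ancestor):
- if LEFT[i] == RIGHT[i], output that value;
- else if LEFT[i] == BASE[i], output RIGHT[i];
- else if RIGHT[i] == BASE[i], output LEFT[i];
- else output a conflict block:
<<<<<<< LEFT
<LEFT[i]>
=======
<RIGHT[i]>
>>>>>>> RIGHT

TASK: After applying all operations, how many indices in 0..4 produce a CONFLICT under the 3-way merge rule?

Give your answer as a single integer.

Final LEFT:  [charlie, echo, foxtrot, echo, echo]
Final RIGHT: [charlie, delta, alpha, echo, foxtrot]
i=0: L=charlie R=charlie -> agree -> charlie
i=1: L=echo=BASE, R=delta -> take RIGHT -> delta
i=2: L=foxtrot, R=alpha=BASE -> take LEFT -> foxtrot
i=3: L=echo R=echo -> agree -> echo
i=4: L=echo, R=foxtrot=BASE -> take LEFT -> echo
Conflict count: 0

Answer: 0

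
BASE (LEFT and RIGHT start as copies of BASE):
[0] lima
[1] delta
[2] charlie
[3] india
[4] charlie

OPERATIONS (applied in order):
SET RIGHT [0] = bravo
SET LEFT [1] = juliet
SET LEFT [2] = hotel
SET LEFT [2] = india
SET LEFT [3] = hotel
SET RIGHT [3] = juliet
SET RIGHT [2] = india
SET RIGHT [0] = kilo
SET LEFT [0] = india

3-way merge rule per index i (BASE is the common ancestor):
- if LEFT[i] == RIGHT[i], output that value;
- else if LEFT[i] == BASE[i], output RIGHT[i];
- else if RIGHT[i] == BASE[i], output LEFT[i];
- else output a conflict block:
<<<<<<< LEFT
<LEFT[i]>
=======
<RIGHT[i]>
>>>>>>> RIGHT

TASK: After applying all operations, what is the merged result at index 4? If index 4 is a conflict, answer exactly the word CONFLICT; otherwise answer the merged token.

Final LEFT:  [india, juliet, india, hotel, charlie]
Final RIGHT: [kilo, delta, india, juliet, charlie]
i=0: BASE=lima L=india R=kilo all differ -> CONFLICT
i=1: L=juliet, R=delta=BASE -> take LEFT -> juliet
i=2: L=india R=india -> agree -> india
i=3: BASE=india L=hotel R=juliet all differ -> CONFLICT
i=4: L=charlie R=charlie -> agree -> charlie
Index 4 -> charlie

Answer: charlie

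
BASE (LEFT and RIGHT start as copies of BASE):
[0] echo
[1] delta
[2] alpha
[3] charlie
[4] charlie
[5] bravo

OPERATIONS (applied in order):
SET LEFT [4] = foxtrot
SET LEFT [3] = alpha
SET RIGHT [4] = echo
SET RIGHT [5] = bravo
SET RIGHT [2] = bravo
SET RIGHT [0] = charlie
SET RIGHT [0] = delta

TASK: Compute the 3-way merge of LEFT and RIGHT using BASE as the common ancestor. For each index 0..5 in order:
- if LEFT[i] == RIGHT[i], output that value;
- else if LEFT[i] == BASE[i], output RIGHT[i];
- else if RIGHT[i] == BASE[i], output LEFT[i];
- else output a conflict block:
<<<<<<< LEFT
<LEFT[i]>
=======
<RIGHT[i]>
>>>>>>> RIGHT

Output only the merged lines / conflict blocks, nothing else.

Final LEFT:  [echo, delta, alpha, alpha, foxtrot, bravo]
Final RIGHT: [delta, delta, bravo, charlie, echo, bravo]
i=0: L=echo=BASE, R=delta -> take RIGHT -> delta
i=1: L=delta R=delta -> agree -> delta
i=2: L=alpha=BASE, R=bravo -> take RIGHT -> bravo
i=3: L=alpha, R=charlie=BASE -> take LEFT -> alpha
i=4: BASE=charlie L=foxtrot R=echo all differ -> CONFLICT
i=5: L=bravo R=bravo -> agree -> bravo

Answer: delta
delta
bravo
alpha
<<<<<<< LEFT
foxtrot
=======
echo
>>>>>>> RIGHT
bravo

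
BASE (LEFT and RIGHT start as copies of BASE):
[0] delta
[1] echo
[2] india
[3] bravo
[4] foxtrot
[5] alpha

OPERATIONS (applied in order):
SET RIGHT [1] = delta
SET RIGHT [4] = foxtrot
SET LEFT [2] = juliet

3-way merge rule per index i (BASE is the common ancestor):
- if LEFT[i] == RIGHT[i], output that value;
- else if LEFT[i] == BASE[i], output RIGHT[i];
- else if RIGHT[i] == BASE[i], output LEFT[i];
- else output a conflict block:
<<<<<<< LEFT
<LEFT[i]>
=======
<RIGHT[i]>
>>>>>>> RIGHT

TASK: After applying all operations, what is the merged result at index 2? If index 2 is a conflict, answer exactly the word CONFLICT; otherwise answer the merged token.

Final LEFT:  [delta, echo, juliet, bravo, foxtrot, alpha]
Final RIGHT: [delta, delta, india, bravo, foxtrot, alpha]
i=0: L=delta R=delta -> agree -> delta
i=1: L=echo=BASE, R=delta -> take RIGHT -> delta
i=2: L=juliet, R=india=BASE -> take LEFT -> juliet
i=3: L=bravo R=bravo -> agree -> bravo
i=4: L=foxtrot R=foxtrot -> agree -> foxtrot
i=5: L=alpha R=alpha -> agree -> alpha
Index 2 -> juliet

Answer: juliet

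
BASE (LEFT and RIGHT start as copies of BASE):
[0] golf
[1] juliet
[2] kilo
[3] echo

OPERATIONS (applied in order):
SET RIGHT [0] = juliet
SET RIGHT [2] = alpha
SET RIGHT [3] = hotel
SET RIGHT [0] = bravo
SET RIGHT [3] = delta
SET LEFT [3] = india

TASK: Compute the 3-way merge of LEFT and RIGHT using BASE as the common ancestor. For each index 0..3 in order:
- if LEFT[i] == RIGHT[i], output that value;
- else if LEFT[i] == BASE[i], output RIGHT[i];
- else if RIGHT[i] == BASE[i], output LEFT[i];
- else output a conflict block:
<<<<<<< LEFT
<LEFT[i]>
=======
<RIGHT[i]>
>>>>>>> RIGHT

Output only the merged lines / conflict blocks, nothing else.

Final LEFT:  [golf, juliet, kilo, india]
Final RIGHT: [bravo, juliet, alpha, delta]
i=0: L=golf=BASE, R=bravo -> take RIGHT -> bravo
i=1: L=juliet R=juliet -> agree -> juliet
i=2: L=kilo=BASE, R=alpha -> take RIGHT -> alpha
i=3: BASE=echo L=india R=delta all differ -> CONFLICT

Answer: bravo
juliet
alpha
<<<<<<< LEFT
india
=======
delta
>>>>>>> RIGHT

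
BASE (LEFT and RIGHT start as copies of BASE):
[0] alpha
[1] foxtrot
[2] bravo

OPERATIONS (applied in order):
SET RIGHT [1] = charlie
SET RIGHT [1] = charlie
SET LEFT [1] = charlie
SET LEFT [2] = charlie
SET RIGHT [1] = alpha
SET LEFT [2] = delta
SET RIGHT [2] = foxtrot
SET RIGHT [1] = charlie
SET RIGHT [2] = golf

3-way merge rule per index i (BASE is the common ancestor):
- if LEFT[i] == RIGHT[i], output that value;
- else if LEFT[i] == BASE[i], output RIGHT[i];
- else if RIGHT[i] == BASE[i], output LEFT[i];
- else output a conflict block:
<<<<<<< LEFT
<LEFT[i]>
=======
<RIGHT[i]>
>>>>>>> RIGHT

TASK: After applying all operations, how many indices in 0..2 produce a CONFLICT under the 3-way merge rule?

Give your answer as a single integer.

Answer: 1

Derivation:
Final LEFT:  [alpha, charlie, delta]
Final RIGHT: [alpha, charlie, golf]
i=0: L=alpha R=alpha -> agree -> alpha
i=1: L=charlie R=charlie -> agree -> charlie
i=2: BASE=bravo L=delta R=golf all differ -> CONFLICT
Conflict count: 1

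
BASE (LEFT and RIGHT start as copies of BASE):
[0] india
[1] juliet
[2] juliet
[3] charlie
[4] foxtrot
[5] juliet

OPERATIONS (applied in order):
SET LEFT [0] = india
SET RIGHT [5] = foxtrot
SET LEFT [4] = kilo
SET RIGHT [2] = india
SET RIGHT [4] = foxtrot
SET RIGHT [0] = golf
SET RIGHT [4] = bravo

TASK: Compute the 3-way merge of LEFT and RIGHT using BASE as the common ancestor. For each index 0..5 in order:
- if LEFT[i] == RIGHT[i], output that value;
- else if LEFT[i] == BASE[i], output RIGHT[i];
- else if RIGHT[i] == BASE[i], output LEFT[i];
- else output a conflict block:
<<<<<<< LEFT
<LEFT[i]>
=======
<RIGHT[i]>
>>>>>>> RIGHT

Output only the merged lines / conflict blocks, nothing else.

Answer: golf
juliet
india
charlie
<<<<<<< LEFT
kilo
=======
bravo
>>>>>>> RIGHT
foxtrot

Derivation:
Final LEFT:  [india, juliet, juliet, charlie, kilo, juliet]
Final RIGHT: [golf, juliet, india, charlie, bravo, foxtrot]
i=0: L=india=BASE, R=golf -> take RIGHT -> golf
i=1: L=juliet R=juliet -> agree -> juliet
i=2: L=juliet=BASE, R=india -> take RIGHT -> india
i=3: L=charlie R=charlie -> agree -> charlie
i=4: BASE=foxtrot L=kilo R=bravo all differ -> CONFLICT
i=5: L=juliet=BASE, R=foxtrot -> take RIGHT -> foxtrot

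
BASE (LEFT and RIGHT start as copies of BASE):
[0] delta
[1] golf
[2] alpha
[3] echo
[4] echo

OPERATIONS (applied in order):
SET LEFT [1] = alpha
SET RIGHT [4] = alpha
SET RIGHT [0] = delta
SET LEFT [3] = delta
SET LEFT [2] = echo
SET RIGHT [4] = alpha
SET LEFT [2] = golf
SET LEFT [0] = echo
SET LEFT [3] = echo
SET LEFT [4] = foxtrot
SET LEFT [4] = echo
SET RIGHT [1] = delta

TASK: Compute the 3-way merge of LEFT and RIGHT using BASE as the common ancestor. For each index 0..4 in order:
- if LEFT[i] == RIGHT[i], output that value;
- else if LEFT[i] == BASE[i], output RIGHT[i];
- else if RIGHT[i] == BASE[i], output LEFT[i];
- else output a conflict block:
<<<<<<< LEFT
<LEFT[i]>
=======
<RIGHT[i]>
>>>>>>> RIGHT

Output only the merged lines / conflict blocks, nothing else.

Answer: echo
<<<<<<< LEFT
alpha
=======
delta
>>>>>>> RIGHT
golf
echo
alpha

Derivation:
Final LEFT:  [echo, alpha, golf, echo, echo]
Final RIGHT: [delta, delta, alpha, echo, alpha]
i=0: L=echo, R=delta=BASE -> take LEFT -> echo
i=1: BASE=golf L=alpha R=delta all differ -> CONFLICT
i=2: L=golf, R=alpha=BASE -> take LEFT -> golf
i=3: L=echo R=echo -> agree -> echo
i=4: L=echo=BASE, R=alpha -> take RIGHT -> alpha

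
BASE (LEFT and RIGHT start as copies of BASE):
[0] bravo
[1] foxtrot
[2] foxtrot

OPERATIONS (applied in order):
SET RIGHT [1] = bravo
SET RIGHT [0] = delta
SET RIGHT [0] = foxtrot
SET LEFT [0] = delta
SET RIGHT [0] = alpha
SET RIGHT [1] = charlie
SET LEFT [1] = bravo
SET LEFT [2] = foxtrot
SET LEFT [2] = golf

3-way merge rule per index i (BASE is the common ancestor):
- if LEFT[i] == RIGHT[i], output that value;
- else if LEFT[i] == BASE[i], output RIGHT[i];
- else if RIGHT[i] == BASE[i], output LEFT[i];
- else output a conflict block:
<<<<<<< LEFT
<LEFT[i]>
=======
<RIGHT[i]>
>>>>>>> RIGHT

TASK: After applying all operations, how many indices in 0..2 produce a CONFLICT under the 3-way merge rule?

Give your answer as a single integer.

Final LEFT:  [delta, bravo, golf]
Final RIGHT: [alpha, charlie, foxtrot]
i=0: BASE=bravo L=delta R=alpha all differ -> CONFLICT
i=1: BASE=foxtrot L=bravo R=charlie all differ -> CONFLICT
i=2: L=golf, R=foxtrot=BASE -> take LEFT -> golf
Conflict count: 2

Answer: 2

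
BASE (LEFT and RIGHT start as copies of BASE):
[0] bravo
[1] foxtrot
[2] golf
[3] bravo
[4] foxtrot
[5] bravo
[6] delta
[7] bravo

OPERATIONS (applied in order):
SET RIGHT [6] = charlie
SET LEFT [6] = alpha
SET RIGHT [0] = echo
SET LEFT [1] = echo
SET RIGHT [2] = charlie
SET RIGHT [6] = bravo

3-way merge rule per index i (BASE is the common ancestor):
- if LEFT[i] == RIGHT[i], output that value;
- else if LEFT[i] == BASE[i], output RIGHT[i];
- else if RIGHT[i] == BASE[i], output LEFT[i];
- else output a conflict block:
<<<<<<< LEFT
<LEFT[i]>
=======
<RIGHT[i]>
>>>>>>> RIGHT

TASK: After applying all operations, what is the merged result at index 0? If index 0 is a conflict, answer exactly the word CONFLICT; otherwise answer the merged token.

Final LEFT:  [bravo, echo, golf, bravo, foxtrot, bravo, alpha, bravo]
Final RIGHT: [echo, foxtrot, charlie, bravo, foxtrot, bravo, bravo, bravo]
i=0: L=bravo=BASE, R=echo -> take RIGHT -> echo
i=1: L=echo, R=foxtrot=BASE -> take LEFT -> echo
i=2: L=golf=BASE, R=charlie -> take RIGHT -> charlie
i=3: L=bravo R=bravo -> agree -> bravo
i=4: L=foxtrot R=foxtrot -> agree -> foxtrot
i=5: L=bravo R=bravo -> agree -> bravo
i=6: BASE=delta L=alpha R=bravo all differ -> CONFLICT
i=7: L=bravo R=bravo -> agree -> bravo
Index 0 -> echo

Answer: echo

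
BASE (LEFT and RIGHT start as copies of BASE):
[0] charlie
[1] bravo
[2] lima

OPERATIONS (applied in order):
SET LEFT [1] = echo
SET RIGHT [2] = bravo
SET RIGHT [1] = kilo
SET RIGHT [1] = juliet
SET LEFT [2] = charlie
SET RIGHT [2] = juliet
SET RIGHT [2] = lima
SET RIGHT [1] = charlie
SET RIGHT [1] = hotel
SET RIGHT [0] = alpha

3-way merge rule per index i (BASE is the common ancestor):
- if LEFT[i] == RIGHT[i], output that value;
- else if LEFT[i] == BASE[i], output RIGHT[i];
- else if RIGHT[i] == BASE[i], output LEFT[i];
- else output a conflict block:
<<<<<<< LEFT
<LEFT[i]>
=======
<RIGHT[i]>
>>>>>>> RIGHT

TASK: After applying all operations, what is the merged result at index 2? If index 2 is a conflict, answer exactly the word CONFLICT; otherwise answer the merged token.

Answer: charlie

Derivation:
Final LEFT:  [charlie, echo, charlie]
Final RIGHT: [alpha, hotel, lima]
i=0: L=charlie=BASE, R=alpha -> take RIGHT -> alpha
i=1: BASE=bravo L=echo R=hotel all differ -> CONFLICT
i=2: L=charlie, R=lima=BASE -> take LEFT -> charlie
Index 2 -> charlie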